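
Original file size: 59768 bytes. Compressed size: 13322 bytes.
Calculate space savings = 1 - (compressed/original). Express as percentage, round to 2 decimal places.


ratio = compressed/original = 13322/59768 = 0.222895
savings = 1 - ratio = 1 - 0.222895 = 0.777105
as a percentage: 0.777105 * 100 = 77.71%

Space savings = 1 - 13322/59768 = 77.71%


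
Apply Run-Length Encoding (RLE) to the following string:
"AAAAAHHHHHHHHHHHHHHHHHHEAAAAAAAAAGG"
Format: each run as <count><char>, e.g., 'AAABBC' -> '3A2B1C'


Scanning runs left to right:
  i=0: run of 'A' x 5 -> '5A'
  i=5: run of 'H' x 18 -> '18H'
  i=23: run of 'E' x 1 -> '1E'
  i=24: run of 'A' x 9 -> '9A'
  i=33: run of 'G' x 2 -> '2G'

RLE = 5A18H1E9A2G


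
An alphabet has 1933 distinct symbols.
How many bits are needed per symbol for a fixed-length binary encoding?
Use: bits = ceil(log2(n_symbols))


log2(1933) = 10.9166
Bracket: 2^10 = 1024 < 1933 <= 2^11 = 2048
So ceil(log2(1933)) = 11

bits = ceil(log2(1933)) = ceil(10.9166) = 11 bits


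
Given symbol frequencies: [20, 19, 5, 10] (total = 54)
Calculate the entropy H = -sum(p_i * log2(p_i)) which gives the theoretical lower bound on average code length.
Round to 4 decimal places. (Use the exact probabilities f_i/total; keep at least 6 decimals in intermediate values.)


Per-symbol terms -p_i * log2(p_i) with p_i = f_i/54:
  p = 20/54 = 0.370370: log2(p) = -1.432959, -p*log2(p) = 0.530726
  p = 19/54 = 0.351852: log2(p) = -1.506960, -p*log2(p) = 0.530227
  p = 5/54 = 0.092593: log2(p) = -3.432959, -p*log2(p) = 0.317867
  p = 10/54 = 0.185185: log2(p) = -2.432959, -p*log2(p) = 0.450548
H = 0.530726 + 0.530227 + 0.317867 + 0.450548 = 1.829368

H = 1.8294 bits/symbol


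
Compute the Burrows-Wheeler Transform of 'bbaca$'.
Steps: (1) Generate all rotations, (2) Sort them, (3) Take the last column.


Rotations (sorted):
  0: $bbaca -> last char: a
  1: a$bbac -> last char: c
  2: aca$bb -> last char: b
  3: baca$b -> last char: b
  4: bbaca$ -> last char: $
  5: ca$bba -> last char: a


BWT = acbb$a


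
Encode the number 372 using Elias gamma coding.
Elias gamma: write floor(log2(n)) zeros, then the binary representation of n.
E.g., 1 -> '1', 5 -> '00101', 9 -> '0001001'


num_bits = floor(log2(372)) + 1 = 9
leading_zeros = num_bits - 1 = 8
binary(372) = 101110100

Elias gamma(372) = '00000000' + '101110100' = 00000000101110100 (17 bits)


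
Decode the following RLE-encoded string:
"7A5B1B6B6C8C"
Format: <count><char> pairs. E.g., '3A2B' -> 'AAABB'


Expanding each <count><char> pair:
  7A -> 'AAAAAAA'
  5B -> 'BBBBB'
  1B -> 'B'
  6B -> 'BBBBBB'
  6C -> 'CCCCCC'
  8C -> 'CCCCCCCC'

Decoded = AAAAAAABBBBBBBBBBBBCCCCCCCCCCCCCC


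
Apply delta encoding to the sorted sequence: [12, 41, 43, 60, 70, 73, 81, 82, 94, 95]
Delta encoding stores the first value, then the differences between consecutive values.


First value: 12
Deltas:
  41 - 12 = 29
  43 - 41 = 2
  60 - 43 = 17
  70 - 60 = 10
  73 - 70 = 3
  81 - 73 = 8
  82 - 81 = 1
  94 - 82 = 12
  95 - 94 = 1


Delta encoded: [12, 29, 2, 17, 10, 3, 8, 1, 12, 1]


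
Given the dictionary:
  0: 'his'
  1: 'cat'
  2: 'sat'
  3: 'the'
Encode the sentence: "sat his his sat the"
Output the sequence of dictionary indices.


Look up each word in the dictionary:
  'sat' -> 2
  'his' -> 0
  'his' -> 0
  'sat' -> 2
  'the' -> 3

Encoded: [2, 0, 0, 2, 3]


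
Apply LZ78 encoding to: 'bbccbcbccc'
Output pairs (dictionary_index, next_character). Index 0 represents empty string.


LZ78 encoding steps:
Dictionary: {0: ''}
Step 1: w='' (idx 0), next='b' -> output (0, 'b'), add 'b' as idx 1
Step 2: w='b' (idx 1), next='c' -> output (1, 'c'), add 'bc' as idx 2
Step 3: w='' (idx 0), next='c' -> output (0, 'c'), add 'c' as idx 3
Step 4: w='bc' (idx 2), next='b' -> output (2, 'b'), add 'bcb' as idx 4
Step 5: w='c' (idx 3), next='c' -> output (3, 'c'), add 'cc' as idx 5
Step 6: w='c' (idx 3), end of input -> output (3, '')


Encoded: [(0, 'b'), (1, 'c'), (0, 'c'), (2, 'b'), (3, 'c'), (3, '')]


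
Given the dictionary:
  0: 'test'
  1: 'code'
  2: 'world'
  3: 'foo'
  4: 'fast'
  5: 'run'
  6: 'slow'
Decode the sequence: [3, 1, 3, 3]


Look up each index in the dictionary:
  3 -> 'foo'
  1 -> 'code'
  3 -> 'foo'
  3 -> 'foo'

Decoded: "foo code foo foo"


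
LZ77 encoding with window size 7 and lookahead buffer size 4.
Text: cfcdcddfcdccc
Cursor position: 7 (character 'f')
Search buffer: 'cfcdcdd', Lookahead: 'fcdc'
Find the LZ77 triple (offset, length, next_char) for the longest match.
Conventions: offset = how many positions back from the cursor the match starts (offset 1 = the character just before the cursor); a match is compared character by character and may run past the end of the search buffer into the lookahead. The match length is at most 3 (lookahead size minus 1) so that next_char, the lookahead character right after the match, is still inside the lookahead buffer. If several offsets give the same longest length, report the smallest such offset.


Try each offset into the search buffer:
  offset=1 (pos 6, char 'd'): match length 0
  offset=2 (pos 5, char 'd'): match length 0
  offset=3 (pos 4, char 'c'): match length 0
  offset=4 (pos 3, char 'd'): match length 0
  offset=5 (pos 2, char 'c'): match length 0
  offset=6 (pos 1, char 'f'): match length 3
  offset=7 (pos 0, char 'c'): match length 0
Longest match has length 3 at offset 6.
next_char = character at position 7 + 3 = 10 -> 'c'

Best match: offset=6, length=3 (matching 'fcd' starting at position 1)
LZ77 triple: (6, 3, 'c')


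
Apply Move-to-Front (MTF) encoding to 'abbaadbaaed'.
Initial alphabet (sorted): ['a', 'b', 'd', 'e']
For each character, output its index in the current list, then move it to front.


MTF encoding:
'a': index 0 in ['a', 'b', 'd', 'e'] -> ['a', 'b', 'd', 'e']
'b': index 1 in ['a', 'b', 'd', 'e'] -> ['b', 'a', 'd', 'e']
'b': index 0 in ['b', 'a', 'd', 'e'] -> ['b', 'a', 'd', 'e']
'a': index 1 in ['b', 'a', 'd', 'e'] -> ['a', 'b', 'd', 'e']
'a': index 0 in ['a', 'b', 'd', 'e'] -> ['a', 'b', 'd', 'e']
'd': index 2 in ['a', 'b', 'd', 'e'] -> ['d', 'a', 'b', 'e']
'b': index 2 in ['d', 'a', 'b', 'e'] -> ['b', 'd', 'a', 'e']
'a': index 2 in ['b', 'd', 'a', 'e'] -> ['a', 'b', 'd', 'e']
'a': index 0 in ['a', 'b', 'd', 'e'] -> ['a', 'b', 'd', 'e']
'e': index 3 in ['a', 'b', 'd', 'e'] -> ['e', 'a', 'b', 'd']
'd': index 3 in ['e', 'a', 'b', 'd'] -> ['d', 'e', 'a', 'b']


Output: [0, 1, 0, 1, 0, 2, 2, 2, 0, 3, 3]


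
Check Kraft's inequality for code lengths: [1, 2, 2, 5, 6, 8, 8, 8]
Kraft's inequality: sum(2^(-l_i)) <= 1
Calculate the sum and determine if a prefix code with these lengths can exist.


Sum = 2^(-1) + 2^(-2) + 2^(-2) + 2^(-5) + 2^(-6) + 2^(-8) + 2^(-8) + 2^(-8)
    = 0.5 + 0.25 + 0.25 + 0.03125 + 0.015625 + 0.00390625 + 0.00390625 + 0.00390625
    = 271/256 = 1.05859375
Since 1.05859375 > 1, Kraft's inequality is NOT satisfied.
A prefix code with these lengths CANNOT exist.

Kraft sum = 1.05859375. Not satisfied.


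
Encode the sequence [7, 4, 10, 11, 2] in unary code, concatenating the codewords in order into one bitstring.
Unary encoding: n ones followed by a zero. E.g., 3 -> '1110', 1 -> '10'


Encode each number as n ones followed by a terminating 0:
  7 -> 11111110 (8 bits)
  4 -> 11110 (5 bits)
  10 -> 11111111110 (11 bits)
  11 -> 111111111110 (12 bits)
  2 -> 110 (3 bits)
Total length = 8 + 5 + 11 + 12 + 3 = 39 bits.

Unary([7, 4, 10, 11, 2]) = 111111101111011111111110111111111110110 (39 bits)


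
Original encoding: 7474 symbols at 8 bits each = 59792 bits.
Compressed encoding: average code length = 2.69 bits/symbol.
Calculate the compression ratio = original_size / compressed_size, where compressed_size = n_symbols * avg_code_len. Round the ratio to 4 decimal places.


original_size = n_symbols * orig_bits = 7474 * 8 = 59792 bits
compressed_size = n_symbols * avg_code_len = 7474 * 2.69 = 20105.06 bits
ratio = original_size / compressed_size = 59792 / 20105.06 = 2.974

Compression ratio = 2.974


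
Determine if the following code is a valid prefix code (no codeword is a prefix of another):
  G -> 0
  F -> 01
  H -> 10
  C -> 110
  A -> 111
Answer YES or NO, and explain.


Checking each pair (does one codeword prefix another?):
  G='0' vs F='01': prefix -- VIOLATION

NO -- this is NOT a valid prefix code. G (0) is a prefix of F (01).


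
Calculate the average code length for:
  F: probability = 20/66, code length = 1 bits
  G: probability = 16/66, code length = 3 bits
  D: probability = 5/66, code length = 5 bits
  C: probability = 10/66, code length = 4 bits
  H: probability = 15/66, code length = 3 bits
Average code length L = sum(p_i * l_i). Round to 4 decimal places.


Weighted contributions p_i * l_i:
  F: (20/66) * 1 = 20/66
  G: (16/66) * 3 = 48/66
  D: (5/66) * 5 = 25/66
  C: (10/66) * 4 = 40/66
  H: (15/66) * 3 = 45/66
Sum = (20 + 48 + 25 + 40 + 45)/66 = 178/66

L = 178/66 = 2.6970 bits/symbol


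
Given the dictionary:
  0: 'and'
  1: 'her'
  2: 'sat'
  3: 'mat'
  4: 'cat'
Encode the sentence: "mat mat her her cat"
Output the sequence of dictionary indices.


Look up each word in the dictionary:
  'mat' -> 3
  'mat' -> 3
  'her' -> 1
  'her' -> 1
  'cat' -> 4

Encoded: [3, 3, 1, 1, 4]


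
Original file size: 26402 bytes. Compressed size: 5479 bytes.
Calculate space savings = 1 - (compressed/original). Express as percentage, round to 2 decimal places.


ratio = compressed/original = 5479/26402 = 0.207522
savings = 1 - ratio = 1 - 0.207522 = 0.792478
as a percentage: 0.792478 * 100 = 79.25%

Space savings = 1 - 5479/26402 = 79.25%


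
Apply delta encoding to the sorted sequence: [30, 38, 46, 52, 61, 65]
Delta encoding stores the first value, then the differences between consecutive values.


First value: 30
Deltas:
  38 - 30 = 8
  46 - 38 = 8
  52 - 46 = 6
  61 - 52 = 9
  65 - 61 = 4


Delta encoded: [30, 8, 8, 6, 9, 4]


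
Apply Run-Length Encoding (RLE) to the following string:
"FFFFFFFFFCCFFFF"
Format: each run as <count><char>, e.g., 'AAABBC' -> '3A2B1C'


Scanning runs left to right:
  i=0: run of 'F' x 9 -> '9F'
  i=9: run of 'C' x 2 -> '2C'
  i=11: run of 'F' x 4 -> '4F'

RLE = 9F2C4F


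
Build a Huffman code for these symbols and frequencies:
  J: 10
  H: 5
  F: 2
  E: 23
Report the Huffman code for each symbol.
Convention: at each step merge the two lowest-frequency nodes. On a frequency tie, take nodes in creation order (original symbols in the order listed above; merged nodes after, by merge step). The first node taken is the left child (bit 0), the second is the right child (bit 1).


Huffman tree construction:
Step 1: Merge F(2) + H(5) = 7
Step 2: Merge (F+H)(7) + J(10) = 17
Step 3: Merge ((F+H)+J)(17) + E(23) = 40
Read each symbol's code off the tree from the root (left child = 0, right child = 1).

Codes:
  J: 01 (length 2)
  H: 001 (length 3)
  F: 000 (length 3)
  E: 1 (length 1)
Average code length: 64/40 = 1.6000 bits/symbol


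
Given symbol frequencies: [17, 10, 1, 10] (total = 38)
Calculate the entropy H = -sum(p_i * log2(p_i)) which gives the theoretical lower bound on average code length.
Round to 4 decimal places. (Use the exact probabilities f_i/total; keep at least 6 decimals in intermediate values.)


Per-symbol terms -p_i * log2(p_i) with p_i = f_i/38:
  p = 17/38 = 0.447368: log2(p) = -1.160465, -p*log2(p) = 0.519155
  p = 10/38 = 0.263158: log2(p) = -1.925999, -p*log2(p) = 0.506842
  p = 1/38 = 0.026316: log2(p) = -5.247928, -p*log2(p) = 0.138103
  p = 10/38 = 0.263158: log2(p) = -1.925999, -p*log2(p) = 0.506842
H = 0.519155 + 0.506842 + 0.138103 + 0.506842 = 1.670942

H = 1.6709 bits/symbol


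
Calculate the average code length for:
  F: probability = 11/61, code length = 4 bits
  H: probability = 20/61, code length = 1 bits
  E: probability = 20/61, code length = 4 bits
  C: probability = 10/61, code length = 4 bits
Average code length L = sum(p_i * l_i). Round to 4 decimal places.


Weighted contributions p_i * l_i:
  F: (11/61) * 4 = 44/61
  H: (20/61) * 1 = 20/61
  E: (20/61) * 4 = 80/61
  C: (10/61) * 4 = 40/61
Sum = (44 + 20 + 80 + 40)/61 = 184/61

L = 184/61 = 3.0164 bits/symbol


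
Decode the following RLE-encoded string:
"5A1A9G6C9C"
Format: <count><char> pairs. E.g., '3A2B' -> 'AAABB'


Expanding each <count><char> pair:
  5A -> 'AAAAA'
  1A -> 'A'
  9G -> 'GGGGGGGGG'
  6C -> 'CCCCCC'
  9C -> 'CCCCCCCCC'

Decoded = AAAAAAGGGGGGGGGCCCCCCCCCCCCCCC


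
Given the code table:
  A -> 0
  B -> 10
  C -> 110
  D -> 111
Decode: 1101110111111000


Decoding:
110 -> C
111 -> D
0 -> A
111 -> D
111 -> D
0 -> A
0 -> A
0 -> A


Result: CDADDAAA


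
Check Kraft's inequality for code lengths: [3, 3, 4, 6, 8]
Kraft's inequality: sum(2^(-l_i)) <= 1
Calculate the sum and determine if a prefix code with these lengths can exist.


Sum = 2^(-3) + 2^(-3) + 2^(-4) + 2^(-6) + 2^(-8)
    = 0.125 + 0.125 + 0.0625 + 0.015625 + 0.00390625
    = 85/256 = 0.33203125
Since 0.33203125 <= 1, Kraft's inequality IS satisfied.
A prefix code with these lengths CAN exist.

Kraft sum = 0.33203125. Satisfied.


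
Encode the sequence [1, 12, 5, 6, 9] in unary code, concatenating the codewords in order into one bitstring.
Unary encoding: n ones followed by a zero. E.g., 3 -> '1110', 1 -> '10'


Encode each number as n ones followed by a terminating 0:
  1 -> 10 (2 bits)
  12 -> 1111111111110 (13 bits)
  5 -> 111110 (6 bits)
  6 -> 1111110 (7 bits)
  9 -> 1111111110 (10 bits)
Total length = 2 + 13 + 6 + 7 + 10 = 38 bits.

Unary([1, 12, 5, 6, 9]) = 10111111111111011111011111101111111110 (38 bits)


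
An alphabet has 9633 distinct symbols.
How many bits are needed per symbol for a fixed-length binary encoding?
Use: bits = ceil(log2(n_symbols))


log2(9633) = 13.2338
Bracket: 2^13 = 8192 < 9633 <= 2^14 = 16384
So ceil(log2(9633)) = 14

bits = ceil(log2(9633)) = ceil(13.2338) = 14 bits


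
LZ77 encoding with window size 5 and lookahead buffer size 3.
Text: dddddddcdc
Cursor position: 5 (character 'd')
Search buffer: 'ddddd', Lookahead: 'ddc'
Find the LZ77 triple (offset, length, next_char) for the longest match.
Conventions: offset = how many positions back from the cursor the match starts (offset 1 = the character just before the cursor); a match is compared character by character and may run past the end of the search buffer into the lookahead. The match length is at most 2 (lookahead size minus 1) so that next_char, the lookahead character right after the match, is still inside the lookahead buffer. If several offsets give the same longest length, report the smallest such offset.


Try each offset into the search buffer:
  offset=1 (pos 4, char 'd'): match length 2
  offset=2 (pos 3, char 'd'): match length 2
  offset=3 (pos 2, char 'd'): match length 2
  offset=4 (pos 1, char 'd'): match length 2
  offset=5 (pos 0, char 'd'): match length 2
Longest match has length 2, found at offsets 1, 2, 3, 4, 5; take the smallest, offset 1.
next_char = character at position 5 + 2 = 7 -> 'c'

Best match: offset=1, length=2 (matching 'dd' starting at position 4)
LZ77 triple: (1, 2, 'c')


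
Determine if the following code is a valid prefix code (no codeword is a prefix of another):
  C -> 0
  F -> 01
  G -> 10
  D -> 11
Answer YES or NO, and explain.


Checking each pair (does one codeword prefix another?):
  C='0' vs F='01': prefix -- VIOLATION

NO -- this is NOT a valid prefix code. C (0) is a prefix of F (01).


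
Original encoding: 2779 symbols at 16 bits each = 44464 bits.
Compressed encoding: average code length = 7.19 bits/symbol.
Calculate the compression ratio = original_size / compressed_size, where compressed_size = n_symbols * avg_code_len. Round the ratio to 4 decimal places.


original_size = n_symbols * orig_bits = 2779 * 16 = 44464 bits
compressed_size = n_symbols * avg_code_len = 2779 * 7.19 = 19981.01 bits
ratio = original_size / compressed_size = 44464 / 19981.01 = 2.2253

Compression ratio = 2.2253


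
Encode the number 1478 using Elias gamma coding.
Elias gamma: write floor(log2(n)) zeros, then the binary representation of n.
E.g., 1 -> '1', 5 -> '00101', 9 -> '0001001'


num_bits = floor(log2(1478)) + 1 = 11
leading_zeros = num_bits - 1 = 10
binary(1478) = 10111000110

Elias gamma(1478) = '0000000000' + '10111000110' = 000000000010111000110 (21 bits)


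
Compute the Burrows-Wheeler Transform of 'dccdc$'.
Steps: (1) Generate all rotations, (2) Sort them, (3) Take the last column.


Rotations (sorted):
  0: $dccdc -> last char: c
  1: c$dccd -> last char: d
  2: ccdc$d -> last char: d
  3: cdc$dc -> last char: c
  4: dc$dcc -> last char: c
  5: dccdc$ -> last char: $


BWT = cddcc$


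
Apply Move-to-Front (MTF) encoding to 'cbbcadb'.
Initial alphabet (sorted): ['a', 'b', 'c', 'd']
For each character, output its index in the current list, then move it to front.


MTF encoding:
'c': index 2 in ['a', 'b', 'c', 'd'] -> ['c', 'a', 'b', 'd']
'b': index 2 in ['c', 'a', 'b', 'd'] -> ['b', 'c', 'a', 'd']
'b': index 0 in ['b', 'c', 'a', 'd'] -> ['b', 'c', 'a', 'd']
'c': index 1 in ['b', 'c', 'a', 'd'] -> ['c', 'b', 'a', 'd']
'a': index 2 in ['c', 'b', 'a', 'd'] -> ['a', 'c', 'b', 'd']
'd': index 3 in ['a', 'c', 'b', 'd'] -> ['d', 'a', 'c', 'b']
'b': index 3 in ['d', 'a', 'c', 'b'] -> ['b', 'd', 'a', 'c']


Output: [2, 2, 0, 1, 2, 3, 3]


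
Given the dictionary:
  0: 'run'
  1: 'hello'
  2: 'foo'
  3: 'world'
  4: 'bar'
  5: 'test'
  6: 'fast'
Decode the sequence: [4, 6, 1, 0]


Look up each index in the dictionary:
  4 -> 'bar'
  6 -> 'fast'
  1 -> 'hello'
  0 -> 'run'

Decoded: "bar fast hello run"


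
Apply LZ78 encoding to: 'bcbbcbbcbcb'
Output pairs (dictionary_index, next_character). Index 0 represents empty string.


LZ78 encoding steps:
Dictionary: {0: ''}
Step 1: w='' (idx 0), next='b' -> output (0, 'b'), add 'b' as idx 1
Step 2: w='' (idx 0), next='c' -> output (0, 'c'), add 'c' as idx 2
Step 3: w='b' (idx 1), next='b' -> output (1, 'b'), add 'bb' as idx 3
Step 4: w='c' (idx 2), next='b' -> output (2, 'b'), add 'cb' as idx 4
Step 5: w='b' (idx 1), next='c' -> output (1, 'c'), add 'bc' as idx 5
Step 6: w='bc' (idx 5), next='b' -> output (5, 'b'), add 'bcb' as idx 6


Encoded: [(0, 'b'), (0, 'c'), (1, 'b'), (2, 'b'), (1, 'c'), (5, 'b')]


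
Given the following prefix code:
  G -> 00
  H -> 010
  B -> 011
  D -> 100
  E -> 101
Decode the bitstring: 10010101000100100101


Decoding step by step:
Bits 100 -> D
Bits 101 -> E
Bits 010 -> H
Bits 00 -> G
Bits 100 -> D
Bits 100 -> D
Bits 101 -> E


Decoded message: DEHGDDE


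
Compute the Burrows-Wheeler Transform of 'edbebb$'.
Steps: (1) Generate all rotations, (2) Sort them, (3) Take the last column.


Rotations (sorted):
  0: $edbebb -> last char: b
  1: b$edbeb -> last char: b
  2: bb$edbe -> last char: e
  3: bebb$ed -> last char: d
  4: dbebb$e -> last char: e
  5: ebb$edb -> last char: b
  6: edbebb$ -> last char: $


BWT = bbedeb$


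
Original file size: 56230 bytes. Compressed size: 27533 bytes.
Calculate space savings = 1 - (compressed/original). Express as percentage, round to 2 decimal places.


ratio = compressed/original = 27533/56230 = 0.48965
savings = 1 - ratio = 1 - 0.48965 = 0.51035
as a percentage: 0.51035 * 100 = 51.04%

Space savings = 1 - 27533/56230 = 51.04%


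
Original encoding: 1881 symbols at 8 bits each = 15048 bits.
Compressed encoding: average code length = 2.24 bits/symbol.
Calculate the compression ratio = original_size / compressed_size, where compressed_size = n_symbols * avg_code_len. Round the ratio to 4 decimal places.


original_size = n_symbols * orig_bits = 1881 * 8 = 15048 bits
compressed_size = n_symbols * avg_code_len = 1881 * 2.24 = 4213.44 bits
ratio = original_size / compressed_size = 15048 / 4213.44 = 3.5714

Compression ratio = 3.5714


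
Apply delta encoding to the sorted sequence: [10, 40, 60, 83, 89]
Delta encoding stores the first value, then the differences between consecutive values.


First value: 10
Deltas:
  40 - 10 = 30
  60 - 40 = 20
  83 - 60 = 23
  89 - 83 = 6


Delta encoded: [10, 30, 20, 23, 6]


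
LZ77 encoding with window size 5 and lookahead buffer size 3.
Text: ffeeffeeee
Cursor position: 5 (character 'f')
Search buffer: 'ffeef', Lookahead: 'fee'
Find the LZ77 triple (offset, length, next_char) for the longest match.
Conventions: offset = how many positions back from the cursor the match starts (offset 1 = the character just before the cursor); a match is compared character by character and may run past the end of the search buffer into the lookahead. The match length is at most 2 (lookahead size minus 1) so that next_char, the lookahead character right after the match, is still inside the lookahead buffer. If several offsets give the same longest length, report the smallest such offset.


Try each offset into the search buffer:
  offset=1 (pos 4, char 'f'): match length 1
  offset=2 (pos 3, char 'e'): match length 0
  offset=3 (pos 2, char 'e'): match length 0
  offset=4 (pos 1, char 'f'): match length 2
  offset=5 (pos 0, char 'f'): match length 1
Longest match has length 2 at offset 4.
next_char = character at position 5 + 2 = 7 -> 'e'

Best match: offset=4, length=2 (matching 'fe' starting at position 1)
LZ77 triple: (4, 2, 'e')


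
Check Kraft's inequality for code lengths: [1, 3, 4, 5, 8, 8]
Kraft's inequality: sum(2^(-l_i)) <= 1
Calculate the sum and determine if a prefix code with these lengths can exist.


Sum = 2^(-1) + 2^(-3) + 2^(-4) + 2^(-5) + 2^(-8) + 2^(-8)
    = 0.5 + 0.125 + 0.0625 + 0.03125 + 0.00390625 + 0.00390625
    = 186/256 = 0.7265625
Since 0.7265625 <= 1, Kraft's inequality IS satisfied.
A prefix code with these lengths CAN exist.

Kraft sum = 0.7265625. Satisfied.


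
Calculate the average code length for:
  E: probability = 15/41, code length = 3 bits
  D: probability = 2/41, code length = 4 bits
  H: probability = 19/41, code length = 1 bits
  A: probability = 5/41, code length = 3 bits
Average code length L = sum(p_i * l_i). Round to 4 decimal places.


Weighted contributions p_i * l_i:
  E: (15/41) * 3 = 45/41
  D: (2/41) * 4 = 8/41
  H: (19/41) * 1 = 19/41
  A: (5/41) * 3 = 15/41
Sum = (45 + 8 + 19 + 15)/41 = 87/41

L = 87/41 = 2.1220 bits/symbol


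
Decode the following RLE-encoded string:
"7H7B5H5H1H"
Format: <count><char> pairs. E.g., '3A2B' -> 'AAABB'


Expanding each <count><char> pair:
  7H -> 'HHHHHHH'
  7B -> 'BBBBBBB'
  5H -> 'HHHHH'
  5H -> 'HHHHH'
  1H -> 'H'

Decoded = HHHHHHHBBBBBBBHHHHHHHHHHH


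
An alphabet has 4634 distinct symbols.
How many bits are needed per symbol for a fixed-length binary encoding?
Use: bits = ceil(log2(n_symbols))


log2(4634) = 12.178
Bracket: 2^12 = 4096 < 4634 <= 2^13 = 8192
So ceil(log2(4634)) = 13

bits = ceil(log2(4634)) = ceil(12.178) = 13 bits


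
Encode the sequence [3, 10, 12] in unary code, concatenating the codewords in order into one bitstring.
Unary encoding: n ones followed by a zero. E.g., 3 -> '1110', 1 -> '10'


Encode each number as n ones followed by a terminating 0:
  3 -> 1110 (4 bits)
  10 -> 11111111110 (11 bits)
  12 -> 1111111111110 (13 bits)
Total length = 4 + 11 + 13 = 28 bits.

Unary([3, 10, 12]) = 1110111111111101111111111110 (28 bits)


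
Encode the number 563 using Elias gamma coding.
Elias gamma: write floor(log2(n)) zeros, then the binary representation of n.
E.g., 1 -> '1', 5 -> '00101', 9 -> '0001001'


num_bits = floor(log2(563)) + 1 = 10
leading_zeros = num_bits - 1 = 9
binary(563) = 1000110011

Elias gamma(563) = '000000000' + '1000110011' = 0000000001000110011 (19 bits)


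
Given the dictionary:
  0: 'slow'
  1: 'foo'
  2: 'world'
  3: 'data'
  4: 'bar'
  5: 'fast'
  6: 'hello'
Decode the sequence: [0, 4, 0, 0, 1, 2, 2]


Look up each index in the dictionary:
  0 -> 'slow'
  4 -> 'bar'
  0 -> 'slow'
  0 -> 'slow'
  1 -> 'foo'
  2 -> 'world'
  2 -> 'world'

Decoded: "slow bar slow slow foo world world"


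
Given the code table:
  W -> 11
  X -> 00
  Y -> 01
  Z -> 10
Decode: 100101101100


Decoding:
10 -> Z
01 -> Y
01 -> Y
10 -> Z
11 -> W
00 -> X


Result: ZYYZWX


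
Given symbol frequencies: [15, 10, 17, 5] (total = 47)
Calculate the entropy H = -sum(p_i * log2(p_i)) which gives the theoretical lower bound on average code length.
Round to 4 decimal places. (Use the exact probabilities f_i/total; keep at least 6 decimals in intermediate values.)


Per-symbol terms -p_i * log2(p_i) with p_i = f_i/47:
  p = 15/47 = 0.319149: log2(p) = -1.647698, -p*log2(p) = 0.525861
  p = 10/47 = 0.212766: log2(p) = -2.232661, -p*log2(p) = 0.475034
  p = 17/47 = 0.361702: log2(p) = -1.467126, -p*log2(p) = 0.530663
  p = 5/47 = 0.106383: log2(p) = -3.232661, -p*log2(p) = 0.343900
H = 0.525861 + 0.475034 + 0.530663 + 0.343900 = 1.875458

H = 1.8755 bits/symbol


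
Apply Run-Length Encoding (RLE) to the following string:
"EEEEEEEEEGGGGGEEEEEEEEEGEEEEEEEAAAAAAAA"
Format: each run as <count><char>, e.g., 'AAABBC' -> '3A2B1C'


Scanning runs left to right:
  i=0: run of 'E' x 9 -> '9E'
  i=9: run of 'G' x 5 -> '5G'
  i=14: run of 'E' x 9 -> '9E'
  i=23: run of 'G' x 1 -> '1G'
  i=24: run of 'E' x 7 -> '7E'
  i=31: run of 'A' x 8 -> '8A'

RLE = 9E5G9E1G7E8A


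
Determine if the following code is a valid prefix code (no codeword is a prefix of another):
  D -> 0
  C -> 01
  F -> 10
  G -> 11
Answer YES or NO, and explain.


Checking each pair (does one codeword prefix another?):
  D='0' vs C='01': prefix -- VIOLATION

NO -- this is NOT a valid prefix code. D (0) is a prefix of C (01).


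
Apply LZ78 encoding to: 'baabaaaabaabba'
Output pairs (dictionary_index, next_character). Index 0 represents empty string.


LZ78 encoding steps:
Dictionary: {0: ''}
Step 1: w='' (idx 0), next='b' -> output (0, 'b'), add 'b' as idx 1
Step 2: w='' (idx 0), next='a' -> output (0, 'a'), add 'a' as idx 2
Step 3: w='a' (idx 2), next='b' -> output (2, 'b'), add 'ab' as idx 3
Step 4: w='a' (idx 2), next='a' -> output (2, 'a'), add 'aa' as idx 4
Step 5: w='aa' (idx 4), next='b' -> output (4, 'b'), add 'aab' as idx 5
Step 6: w='aab' (idx 5), next='b' -> output (5, 'b'), add 'aabb' as idx 6
Step 7: w='a' (idx 2), end of input -> output (2, '')


Encoded: [(0, 'b'), (0, 'a'), (2, 'b'), (2, 'a'), (4, 'b'), (5, 'b'), (2, '')]


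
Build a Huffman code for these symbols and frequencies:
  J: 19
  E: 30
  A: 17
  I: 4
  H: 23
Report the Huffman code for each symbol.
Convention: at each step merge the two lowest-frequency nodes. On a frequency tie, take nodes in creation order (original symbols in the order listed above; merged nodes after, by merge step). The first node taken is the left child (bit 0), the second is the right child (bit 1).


Huffman tree construction:
Step 1: Merge I(4) + A(17) = 21
Step 2: Merge J(19) + (I+A)(21) = 40
Step 3: Merge H(23) + E(30) = 53
Step 4: Merge (J+(I+A))(40) + (H+E)(53) = 93
Read each symbol's code off the tree from the root (left child = 0, right child = 1).

Codes:
  J: 00 (length 2)
  E: 11 (length 2)
  A: 011 (length 3)
  I: 010 (length 3)
  H: 10 (length 2)
Average code length: 207/93 = 2.2258 bits/symbol


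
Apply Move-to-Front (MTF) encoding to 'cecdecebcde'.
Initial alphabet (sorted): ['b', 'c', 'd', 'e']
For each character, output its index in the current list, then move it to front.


MTF encoding:
'c': index 1 in ['b', 'c', 'd', 'e'] -> ['c', 'b', 'd', 'e']
'e': index 3 in ['c', 'b', 'd', 'e'] -> ['e', 'c', 'b', 'd']
'c': index 1 in ['e', 'c', 'b', 'd'] -> ['c', 'e', 'b', 'd']
'd': index 3 in ['c', 'e', 'b', 'd'] -> ['d', 'c', 'e', 'b']
'e': index 2 in ['d', 'c', 'e', 'b'] -> ['e', 'd', 'c', 'b']
'c': index 2 in ['e', 'd', 'c', 'b'] -> ['c', 'e', 'd', 'b']
'e': index 1 in ['c', 'e', 'd', 'b'] -> ['e', 'c', 'd', 'b']
'b': index 3 in ['e', 'c', 'd', 'b'] -> ['b', 'e', 'c', 'd']
'c': index 2 in ['b', 'e', 'c', 'd'] -> ['c', 'b', 'e', 'd']
'd': index 3 in ['c', 'b', 'e', 'd'] -> ['d', 'c', 'b', 'e']
'e': index 3 in ['d', 'c', 'b', 'e'] -> ['e', 'd', 'c', 'b']


Output: [1, 3, 1, 3, 2, 2, 1, 3, 2, 3, 3]


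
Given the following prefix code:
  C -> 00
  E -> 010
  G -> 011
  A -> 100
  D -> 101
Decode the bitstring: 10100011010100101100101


Decoding step by step:
Bits 101 -> D
Bits 00 -> C
Bits 011 -> G
Bits 010 -> E
Bits 100 -> A
Bits 101 -> D
Bits 100 -> A
Bits 101 -> D


Decoded message: DCGEADAD


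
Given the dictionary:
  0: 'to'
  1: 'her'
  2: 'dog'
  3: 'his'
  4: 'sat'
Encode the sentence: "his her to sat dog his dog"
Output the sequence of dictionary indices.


Look up each word in the dictionary:
  'his' -> 3
  'her' -> 1
  'to' -> 0
  'sat' -> 4
  'dog' -> 2
  'his' -> 3
  'dog' -> 2

Encoded: [3, 1, 0, 4, 2, 3, 2]


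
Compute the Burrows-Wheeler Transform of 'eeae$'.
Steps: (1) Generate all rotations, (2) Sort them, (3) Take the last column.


Rotations (sorted):
  0: $eeae -> last char: e
  1: ae$ee -> last char: e
  2: e$eea -> last char: a
  3: eae$e -> last char: e
  4: eeae$ -> last char: $


BWT = eeae$


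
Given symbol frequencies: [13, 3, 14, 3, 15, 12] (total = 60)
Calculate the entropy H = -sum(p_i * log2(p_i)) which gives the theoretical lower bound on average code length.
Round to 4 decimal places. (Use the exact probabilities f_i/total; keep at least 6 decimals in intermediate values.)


Per-symbol terms -p_i * log2(p_i) with p_i = f_i/60:
  p = 13/60 = 0.216667: log2(p) = -2.206451, -p*log2(p) = 0.478064
  p = 3/60 = 0.050000: log2(p) = -4.321928, -p*log2(p) = 0.216096
  p = 14/60 = 0.233333: log2(p) = -2.099536, -p*log2(p) = 0.489892
  p = 3/60 = 0.050000: log2(p) = -4.321928, -p*log2(p) = 0.216096
  p = 15/60 = 0.250000: log2(p) = -2.000000, -p*log2(p) = 0.500000
  p = 12/60 = 0.200000: log2(p) = -2.321928, -p*log2(p) = 0.464386
H = 0.478064 + 0.216096 + 0.489892 + 0.216096 + 0.500000 + 0.464386 = 2.364534

H = 2.3645 bits/symbol


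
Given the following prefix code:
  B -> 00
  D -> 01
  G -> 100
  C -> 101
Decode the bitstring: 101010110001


Decoding step by step:
Bits 101 -> C
Bits 01 -> D
Bits 01 -> D
Bits 100 -> G
Bits 01 -> D


Decoded message: CDDGD


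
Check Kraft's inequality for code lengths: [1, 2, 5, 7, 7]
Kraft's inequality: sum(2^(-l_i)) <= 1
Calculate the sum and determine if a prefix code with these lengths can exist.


Sum = 2^(-1) + 2^(-2) + 2^(-5) + 2^(-7) + 2^(-7)
    = 0.5 + 0.25 + 0.03125 + 0.0078125 + 0.0078125
    = 102/128 = 0.796875
Since 0.796875 <= 1, Kraft's inequality IS satisfied.
A prefix code with these lengths CAN exist.

Kraft sum = 0.796875. Satisfied.


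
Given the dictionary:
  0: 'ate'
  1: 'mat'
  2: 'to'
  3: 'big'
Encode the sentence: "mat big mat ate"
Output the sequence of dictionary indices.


Look up each word in the dictionary:
  'mat' -> 1
  'big' -> 3
  'mat' -> 1
  'ate' -> 0

Encoded: [1, 3, 1, 0]


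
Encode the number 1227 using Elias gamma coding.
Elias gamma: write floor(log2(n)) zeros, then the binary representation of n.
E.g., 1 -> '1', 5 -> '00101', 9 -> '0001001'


num_bits = floor(log2(1227)) + 1 = 11
leading_zeros = num_bits - 1 = 10
binary(1227) = 10011001011

Elias gamma(1227) = '0000000000' + '10011001011' = 000000000010011001011 (21 bits)


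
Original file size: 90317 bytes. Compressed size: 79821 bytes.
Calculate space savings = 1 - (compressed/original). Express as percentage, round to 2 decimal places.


ratio = compressed/original = 79821/90317 = 0.883787
savings = 1 - ratio = 1 - 0.883787 = 0.116213
as a percentage: 0.116213 * 100 = 11.62%

Space savings = 1 - 79821/90317 = 11.62%


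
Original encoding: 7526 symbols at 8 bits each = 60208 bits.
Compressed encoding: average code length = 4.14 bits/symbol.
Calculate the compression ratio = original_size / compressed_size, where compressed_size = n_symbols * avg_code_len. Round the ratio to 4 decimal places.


original_size = n_symbols * orig_bits = 7526 * 8 = 60208 bits
compressed_size = n_symbols * avg_code_len = 7526 * 4.14 = 31157.64 bits
ratio = original_size / compressed_size = 60208 / 31157.64 = 1.9324

Compression ratio = 1.9324


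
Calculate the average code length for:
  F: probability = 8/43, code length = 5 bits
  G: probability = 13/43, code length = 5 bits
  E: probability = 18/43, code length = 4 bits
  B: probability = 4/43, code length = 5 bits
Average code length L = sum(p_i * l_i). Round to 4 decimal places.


Weighted contributions p_i * l_i:
  F: (8/43) * 5 = 40/43
  G: (13/43) * 5 = 65/43
  E: (18/43) * 4 = 72/43
  B: (4/43) * 5 = 20/43
Sum = (40 + 65 + 72 + 20)/43 = 197/43

L = 197/43 = 4.5814 bits/symbol


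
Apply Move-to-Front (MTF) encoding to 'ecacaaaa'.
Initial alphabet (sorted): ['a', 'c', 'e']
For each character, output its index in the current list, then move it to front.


MTF encoding:
'e': index 2 in ['a', 'c', 'e'] -> ['e', 'a', 'c']
'c': index 2 in ['e', 'a', 'c'] -> ['c', 'e', 'a']
'a': index 2 in ['c', 'e', 'a'] -> ['a', 'c', 'e']
'c': index 1 in ['a', 'c', 'e'] -> ['c', 'a', 'e']
'a': index 1 in ['c', 'a', 'e'] -> ['a', 'c', 'e']
'a': index 0 in ['a', 'c', 'e'] -> ['a', 'c', 'e']
'a': index 0 in ['a', 'c', 'e'] -> ['a', 'c', 'e']
'a': index 0 in ['a', 'c', 'e'] -> ['a', 'c', 'e']


Output: [2, 2, 2, 1, 1, 0, 0, 0]


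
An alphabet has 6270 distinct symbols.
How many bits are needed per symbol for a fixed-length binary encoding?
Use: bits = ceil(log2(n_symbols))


log2(6270) = 12.6142
Bracket: 2^12 = 4096 < 6270 <= 2^13 = 8192
So ceil(log2(6270)) = 13

bits = ceil(log2(6270)) = ceil(12.6142) = 13 bits


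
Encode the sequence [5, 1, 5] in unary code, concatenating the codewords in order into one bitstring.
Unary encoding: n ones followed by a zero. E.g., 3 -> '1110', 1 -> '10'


Encode each number as n ones followed by a terminating 0:
  5 -> 111110 (6 bits)
  1 -> 10 (2 bits)
  5 -> 111110 (6 bits)
Total length = 6 + 2 + 6 = 14 bits.

Unary([5, 1, 5]) = 11111010111110 (14 bits)


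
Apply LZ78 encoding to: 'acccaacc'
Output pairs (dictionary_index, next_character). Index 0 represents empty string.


LZ78 encoding steps:
Dictionary: {0: ''}
Step 1: w='' (idx 0), next='a' -> output (0, 'a'), add 'a' as idx 1
Step 2: w='' (idx 0), next='c' -> output (0, 'c'), add 'c' as idx 2
Step 3: w='c' (idx 2), next='c' -> output (2, 'c'), add 'cc' as idx 3
Step 4: w='a' (idx 1), next='a' -> output (1, 'a'), add 'aa' as idx 4
Step 5: w='cc' (idx 3), end of input -> output (3, '')


Encoded: [(0, 'a'), (0, 'c'), (2, 'c'), (1, 'a'), (3, '')]


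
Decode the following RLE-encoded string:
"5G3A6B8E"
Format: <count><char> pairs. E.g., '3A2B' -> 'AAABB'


Expanding each <count><char> pair:
  5G -> 'GGGGG'
  3A -> 'AAA'
  6B -> 'BBBBBB'
  8E -> 'EEEEEEEE'

Decoded = GGGGGAAABBBBBBEEEEEEEE


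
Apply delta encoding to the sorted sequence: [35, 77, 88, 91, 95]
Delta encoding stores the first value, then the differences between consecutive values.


First value: 35
Deltas:
  77 - 35 = 42
  88 - 77 = 11
  91 - 88 = 3
  95 - 91 = 4


Delta encoded: [35, 42, 11, 3, 4]


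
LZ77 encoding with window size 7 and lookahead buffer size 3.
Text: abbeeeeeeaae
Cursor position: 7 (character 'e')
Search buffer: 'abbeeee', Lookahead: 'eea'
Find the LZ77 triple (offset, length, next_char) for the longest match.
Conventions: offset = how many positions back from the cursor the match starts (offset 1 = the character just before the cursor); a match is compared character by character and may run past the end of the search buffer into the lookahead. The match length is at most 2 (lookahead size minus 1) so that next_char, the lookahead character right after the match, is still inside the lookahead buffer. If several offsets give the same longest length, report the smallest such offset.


Try each offset into the search buffer:
  offset=1 (pos 6, char 'e'): match length 2
  offset=2 (pos 5, char 'e'): match length 2
  offset=3 (pos 4, char 'e'): match length 2
  offset=4 (pos 3, char 'e'): match length 2
  offset=5 (pos 2, char 'b'): match length 0
  offset=6 (pos 1, char 'b'): match length 0
  offset=7 (pos 0, char 'a'): match length 0
Longest match has length 2, found at offsets 1, 2, 3, 4; take the smallest, offset 1.
next_char = character at position 7 + 2 = 9 -> 'a'

Best match: offset=1, length=2 (matching 'ee' starting at position 6)
LZ77 triple: (1, 2, 'a')


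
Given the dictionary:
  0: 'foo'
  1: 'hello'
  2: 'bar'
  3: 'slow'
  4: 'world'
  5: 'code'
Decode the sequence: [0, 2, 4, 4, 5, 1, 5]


Look up each index in the dictionary:
  0 -> 'foo'
  2 -> 'bar'
  4 -> 'world'
  4 -> 'world'
  5 -> 'code'
  1 -> 'hello'
  5 -> 'code'

Decoded: "foo bar world world code hello code"


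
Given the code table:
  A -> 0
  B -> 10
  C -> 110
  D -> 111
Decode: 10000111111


Decoding:
10 -> B
0 -> A
0 -> A
0 -> A
111 -> D
111 -> D


Result: BAAADD


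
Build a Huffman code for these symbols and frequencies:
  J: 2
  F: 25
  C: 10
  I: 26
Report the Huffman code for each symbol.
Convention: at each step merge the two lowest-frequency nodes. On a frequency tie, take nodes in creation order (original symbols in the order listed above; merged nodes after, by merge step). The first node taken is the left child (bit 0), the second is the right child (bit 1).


Huffman tree construction:
Step 1: Merge J(2) + C(10) = 12
Step 2: Merge (J+C)(12) + F(25) = 37
Step 3: Merge I(26) + ((J+C)+F)(37) = 63
Read each symbol's code off the tree from the root (left child = 0, right child = 1).

Codes:
  J: 100 (length 3)
  F: 11 (length 2)
  C: 101 (length 3)
  I: 0 (length 1)
Average code length: 112/63 = 1.7778 bits/symbol


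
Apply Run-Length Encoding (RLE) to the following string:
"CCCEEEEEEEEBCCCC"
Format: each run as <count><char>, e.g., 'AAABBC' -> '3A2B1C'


Scanning runs left to right:
  i=0: run of 'C' x 3 -> '3C'
  i=3: run of 'E' x 8 -> '8E'
  i=11: run of 'B' x 1 -> '1B'
  i=12: run of 'C' x 4 -> '4C'

RLE = 3C8E1B4C


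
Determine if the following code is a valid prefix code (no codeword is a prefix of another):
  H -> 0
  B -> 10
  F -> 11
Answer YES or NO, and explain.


Checking each pair (does one codeword prefix another?):
  H='0' vs B='10': no prefix
  H='0' vs F='11': no prefix
  B='10' vs H='0': no prefix
  B='10' vs F='11': no prefix
  F='11' vs H='0': no prefix
  F='11' vs B='10': no prefix
No violation found over all pairs.

YES -- this is a valid prefix code. No codeword is a prefix of any other codeword.


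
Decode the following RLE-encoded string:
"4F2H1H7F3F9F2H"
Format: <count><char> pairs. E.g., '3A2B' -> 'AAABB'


Expanding each <count><char> pair:
  4F -> 'FFFF'
  2H -> 'HH'
  1H -> 'H'
  7F -> 'FFFFFFF'
  3F -> 'FFF'
  9F -> 'FFFFFFFFF'
  2H -> 'HH'

Decoded = FFFFHHHFFFFFFFFFFFFFFFFFFFHH


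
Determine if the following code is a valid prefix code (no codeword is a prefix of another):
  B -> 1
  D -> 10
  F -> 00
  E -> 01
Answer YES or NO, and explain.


Checking each pair (does one codeword prefix another?):
  B='1' vs D='10': prefix -- VIOLATION

NO -- this is NOT a valid prefix code. B (1) is a prefix of D (10).


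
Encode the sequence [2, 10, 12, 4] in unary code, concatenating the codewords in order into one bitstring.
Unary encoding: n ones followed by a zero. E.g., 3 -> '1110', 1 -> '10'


Encode each number as n ones followed by a terminating 0:
  2 -> 110 (3 bits)
  10 -> 11111111110 (11 bits)
  12 -> 1111111111110 (13 bits)
  4 -> 11110 (5 bits)
Total length = 3 + 11 + 13 + 5 = 32 bits.

Unary([2, 10, 12, 4]) = 11011111111110111111111111011110 (32 bits)


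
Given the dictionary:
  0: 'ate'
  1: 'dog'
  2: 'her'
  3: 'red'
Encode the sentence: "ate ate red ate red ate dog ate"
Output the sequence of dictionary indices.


Look up each word in the dictionary:
  'ate' -> 0
  'ate' -> 0
  'red' -> 3
  'ate' -> 0
  'red' -> 3
  'ate' -> 0
  'dog' -> 1
  'ate' -> 0

Encoded: [0, 0, 3, 0, 3, 0, 1, 0]


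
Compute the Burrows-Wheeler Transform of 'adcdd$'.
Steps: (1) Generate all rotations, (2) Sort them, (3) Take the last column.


Rotations (sorted):
  0: $adcdd -> last char: d
  1: adcdd$ -> last char: $
  2: cdd$ad -> last char: d
  3: d$adcd -> last char: d
  4: dcdd$a -> last char: a
  5: dd$adc -> last char: c


BWT = d$ddac
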